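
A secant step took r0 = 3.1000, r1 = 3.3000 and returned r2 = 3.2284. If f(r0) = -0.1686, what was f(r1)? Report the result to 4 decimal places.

0.0940

The secant line through (3.1000, -0.1686) and (3.3000, f(r1)) crosses zero at r2 = 3.2284.
So (3.1000, -0.1686), (3.3000, f(r1)), (3.2284, 0) are collinear:
f(r1) = -0.1686 · (3.3000 − 3.2284) / (3.1000 − 3.2284) = -0.1686 · (0.071600)/(-0.128400) = 0.094017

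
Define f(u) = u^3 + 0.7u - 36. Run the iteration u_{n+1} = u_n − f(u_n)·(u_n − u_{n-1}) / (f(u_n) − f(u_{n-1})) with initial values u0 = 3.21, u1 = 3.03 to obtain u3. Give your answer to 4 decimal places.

3.2312

f(3.21) = -0.676839, f(3.03) = -6.060873
u2 = 3.030000 − (-6.060873)·(3.030000 − 3.210000) / (-6.060873 − (-0.676839)) = 3.030000 − (1.090957)/(-5.384034) = 3.232628
f(3.232628) = 0.043433
u3 = 3.232628 − 0.043433·(3.232628 − 3.030000) / (0.043433 − (-6.060873)) = 3.232628 − (0.008801)/(6.104306) = 3.231186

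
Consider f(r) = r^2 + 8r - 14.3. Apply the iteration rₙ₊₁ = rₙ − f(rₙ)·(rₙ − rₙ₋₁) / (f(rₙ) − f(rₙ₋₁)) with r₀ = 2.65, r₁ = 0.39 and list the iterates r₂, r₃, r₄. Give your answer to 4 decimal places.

f(2.65) = 13.922500, f(0.39) = -11.027900
r₂ = 0.390000 − (-11.027900)·(0.390000 − 2.650000) / (-11.027900 − 13.922500) = 0.390000 − (24.923054)/(-24.950400) = 1.388904
f(1.388904) = -1.259714
r₃ = 1.388904 − (-1.259714)·(1.388904 − 0.390000) / (-1.259714 − (-11.027900)) = 1.388904 − (-1.258333)/(9.768186) = 1.517724
f(1.517724) = 0.145273
r₄ = 1.517724 − 0.145273·(1.517724 − 1.388904) / (0.145273 − (-1.259714)) = 1.517724 − (0.018714)/(1.404987) = 1.504404

1.3889, 1.5177, 1.5044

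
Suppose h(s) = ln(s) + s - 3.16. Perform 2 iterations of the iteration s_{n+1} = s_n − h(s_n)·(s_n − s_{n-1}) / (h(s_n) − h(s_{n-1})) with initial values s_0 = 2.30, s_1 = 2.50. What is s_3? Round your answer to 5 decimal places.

h(2.30) = -0.0270909, h(2.50) = 0.2562907
s_2 = 2.5000000 − 0.2562907·(2.5000000 − 2.3000000) / (0.2562907 − (-0.0270909)) = 2.5000000 − (0.0512581)/(0.2833816) = 2.3191197
h(2.3191197) = 0.0003074
s_3 = 2.3191197 − 0.0003074·(2.3191197 − 2.5000000) / (0.0003074 − 0.2562907) = 2.3191197 − (-0.0000556)/(-0.2559833) = 2.3189025

2.31890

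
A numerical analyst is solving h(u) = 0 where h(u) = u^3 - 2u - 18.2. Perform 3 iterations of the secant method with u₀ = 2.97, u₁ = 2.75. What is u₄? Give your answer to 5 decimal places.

2.88315

h(2.97) = 2.0580730, h(2.75) = -2.9031250
u₂ = 2.7500000 − (-2.9031250)·(2.7500000 − 2.9700000) / (-2.9031250 − 2.0580730) = 2.7500000 − (0.6386875)/(-4.9611980) = 2.8787365
h(2.8787365) = -0.1010261
u₃ = 2.8787365 − (-0.1010261)·(2.8787365 − 2.7500000) / (-0.1010261 − (-2.9031250)) = 2.8787365 − (-0.0130057)/(2.8020989) = 2.8833780
h(2.8833780) = 0.0052695
u₄ = 2.8833780 − 0.0052695·(2.8833780 − 2.8787365) / (0.0052695 − (-0.1010261)) = 2.8833780 − (0.0000245)/(0.1062956) = 2.8831479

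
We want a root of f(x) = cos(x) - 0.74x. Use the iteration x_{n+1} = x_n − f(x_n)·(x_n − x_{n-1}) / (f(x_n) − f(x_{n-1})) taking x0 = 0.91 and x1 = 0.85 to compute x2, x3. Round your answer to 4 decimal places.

f(0.91) = -0.059654, f(0.85) = 0.030983
x2 = 0.850000 − 0.030983·(0.850000 − 0.910000) / (0.030983 − (-0.059654)) = 0.850000 − (-0.001859)/(0.090637) = 0.870510
f(0.870510) = 0.000259
x3 = 0.870510 − 0.000259·(0.870510 − 0.850000) / (0.000259 − 0.030983) = 0.870510 − (0.000005)/(-0.030724) = 0.870683

0.8705, 0.8707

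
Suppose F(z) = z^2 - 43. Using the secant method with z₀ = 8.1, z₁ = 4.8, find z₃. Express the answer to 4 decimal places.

F(8.1) = 22.610000, F(4.8) = -19.960000
z₂ = 4.800000 − (-19.960000)·(4.800000 − 8.100000) / (-19.960000 − 22.610000) = 4.800000 − (65.868000)/(-42.570000) = 6.347287
F(6.347287) = -2.711950
z₃ = 6.347287 − (-2.711950)·(6.347287 − 4.800000) / (-2.711950 − (-19.960000)) = 6.347287 − (-4.196165)/(17.248050) = 6.590570

6.5906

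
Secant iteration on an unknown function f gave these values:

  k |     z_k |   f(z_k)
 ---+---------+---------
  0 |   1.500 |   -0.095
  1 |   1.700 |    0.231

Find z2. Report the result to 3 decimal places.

1.558

z2 = 1.700 − 0.231·(1.700 − 1.500) / (0.231 − (-0.095))
   = 1.700 − (0.04620)/(0.32600) = 1.55828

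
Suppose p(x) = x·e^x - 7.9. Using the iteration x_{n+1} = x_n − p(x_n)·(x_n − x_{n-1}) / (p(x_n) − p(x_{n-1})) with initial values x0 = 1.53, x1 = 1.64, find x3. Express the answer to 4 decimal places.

p(1.53) = -0.834189, p(1.64) = 0.554478
x2 = 1.640000 − 0.554478·(1.640000 − 1.530000) / (0.554478 − (-0.834189)) = 1.640000 − (0.060993)/(1.388667) = 1.596078
p(1.596078) = -0.025514
x3 = 1.596078 − (-0.025514)·(1.596078 − 1.640000) / (-0.025514 − 0.554478) = 1.596078 − (0.001121)/(-0.579992) = 1.598010

1.5980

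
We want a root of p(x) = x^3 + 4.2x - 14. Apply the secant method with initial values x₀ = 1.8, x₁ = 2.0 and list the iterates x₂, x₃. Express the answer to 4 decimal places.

1.8404, 1.8428

p(1.8) = -0.608000, p(2.0) = 2.400000
x₂ = 2.000000 − 2.400000·(2.000000 − 1.800000) / (2.400000 − (-0.608000)) = 2.000000 − (0.480000)/(3.008000) = 1.840426
p(1.840426) = -0.036386
x₃ = 1.840426 − (-0.036386)·(1.840426 − 2.000000) / (-0.036386 − 2.400000) = 1.840426 − (0.005806)/(-2.436386) = 1.842809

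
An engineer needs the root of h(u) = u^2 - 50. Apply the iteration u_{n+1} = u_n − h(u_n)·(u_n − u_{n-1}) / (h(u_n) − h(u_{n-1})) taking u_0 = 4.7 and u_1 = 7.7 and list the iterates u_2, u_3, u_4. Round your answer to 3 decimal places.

6.951, 7.066, 7.071

h(4.7) = -27.91000, h(7.7) = 9.29000
u_2 = 7.70000 − 9.29000·(7.70000 − 4.70000) / (9.29000 − (-27.91000)) = 7.70000 − (27.87000)/(37.20000) = 6.95081
h(6.95081) = -1.68629
u_3 = 6.95081 − (-1.68629)·(6.95081 − 7.70000) / (-1.68629 − 9.29000) = 6.95081 − (1.26336)/(-10.97629) = 7.06591
h(7.06591) = -0.07298
u_4 = 7.06591 − (-0.07298)·(7.06591 − 6.95081) / (-0.07298 − (-1.68629)) = 7.06591 − (-0.00840)/(1.61331) = 7.07111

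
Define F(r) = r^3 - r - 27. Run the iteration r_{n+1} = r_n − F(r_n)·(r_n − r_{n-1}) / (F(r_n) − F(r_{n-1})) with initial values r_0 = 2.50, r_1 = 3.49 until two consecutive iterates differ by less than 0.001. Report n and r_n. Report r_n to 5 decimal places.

F(2.50) = -13.8750000, F(3.49) = 12.0185490
r_2 = 3.4900000 − 12.0185490·(0.9900000)/(25.8935490) = 3.0304893;  |Δ| = 0.4595107
F(3.0304893) = -2.1988842
r_3 = 3.0304893 − (-2.1988842)·(-0.4595107)/(-14.2174332) = 3.1015577;  |Δ| = 0.0710684
F(3.1015577) = -0.2656261
r_4 = 3.1015577 − (-0.2656261)·(0.0710684)/(1.9332581) = 3.1113224;  |Δ| = 0.0097647
F(3.1113224) = 0.0072959
r_5 = 3.1113224 − 0.0072959·(0.0097647)/(0.2729220) = 3.1110614;  |Δ| = 0.0002610
|r_5 − r_4| = 0.0002610 < 0.001

n = 5, r_n = 3.11106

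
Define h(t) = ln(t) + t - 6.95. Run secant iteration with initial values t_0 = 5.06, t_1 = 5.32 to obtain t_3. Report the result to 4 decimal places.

h(5.06) = -0.268634, h(5.32) = 0.041473
t_2 = 5.320000 − 0.041473·(5.320000 − 5.060000) / (0.041473 − (-0.268634)) = 5.320000 − (0.010783)/(0.310107) = 5.285228
h(5.285228) = 0.000144
t_3 = 5.285228 − 0.000144·(5.285228 − 5.320000) / (0.000144 − 0.041473) = 5.285228 − (-0.000005)/(-0.041330) = 5.285107

5.2851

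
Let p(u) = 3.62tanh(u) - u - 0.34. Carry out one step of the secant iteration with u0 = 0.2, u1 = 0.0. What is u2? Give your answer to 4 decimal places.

p(0.2) = 0.174499, p(0.0) = -0.340000
u2 = 0.000000 − (-0.340000)·(0.000000 − 0.200000) / (-0.340000 − 0.174499) = 0.000000 − (0.068000)/(-0.514499) = 0.132167

0.1322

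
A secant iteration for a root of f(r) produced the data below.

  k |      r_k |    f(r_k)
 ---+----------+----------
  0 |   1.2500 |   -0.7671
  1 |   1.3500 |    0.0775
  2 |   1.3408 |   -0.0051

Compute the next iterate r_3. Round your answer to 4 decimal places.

r_3 = 1.3408 − (-0.0051)·(1.3408 − 1.3500) / (-0.0051 − 0.0775)
   = 1.3408 − (0.000047)/(-0.082600) = 1.341368

1.3414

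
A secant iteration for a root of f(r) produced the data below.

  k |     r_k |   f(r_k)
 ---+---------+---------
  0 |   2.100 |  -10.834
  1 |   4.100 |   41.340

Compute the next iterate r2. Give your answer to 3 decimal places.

2.515

r2 = 4.100 − 41.340·(4.100 − 2.100) / (41.340 − (-10.834))
   = 4.100 − (82.68000)/(52.17400) = 2.51530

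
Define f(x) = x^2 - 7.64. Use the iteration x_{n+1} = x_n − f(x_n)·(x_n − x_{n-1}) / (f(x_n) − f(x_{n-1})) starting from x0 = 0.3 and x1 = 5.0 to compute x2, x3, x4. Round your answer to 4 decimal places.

1.7245, 2.4184, 2.8508

f(0.3) = -7.550000, f(5.0) = 17.360000
x2 = 5.000000 − 17.360000·(5.000000 − 0.300000) / (17.360000 − (-7.550000)) = 5.000000 − (81.592000)/(24.910000) = 1.724528
f(1.724528) = -4.666002
x3 = 1.724528 − (-4.666002)·(1.724528 − 5.000000) / (-4.666002 − 17.360000) = 1.724528 − (15.283358)/(-22.026002) = 2.418406
f(2.418406) = -1.791311
x4 = 2.418406 − (-1.791311)·(2.418406 − 1.724528) / (-1.791311 − (-4.666002)) = 2.418406 − (-1.242951)/(2.874691) = 2.850784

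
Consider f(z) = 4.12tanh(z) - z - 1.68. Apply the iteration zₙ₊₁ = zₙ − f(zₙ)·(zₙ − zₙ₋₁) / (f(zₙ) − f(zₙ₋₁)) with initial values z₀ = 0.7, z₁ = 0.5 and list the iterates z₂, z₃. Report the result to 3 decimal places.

f(0.7) = 0.11000, f(0.5) = -0.27608
z₂ = 0.50000 − (-0.27608)·(0.50000 − 0.70000) / (-0.27608 − 0.11000) = 0.50000 − (0.05522)/(-0.38607) = 0.64302
f(0.64302) = 0.01282
z₃ = 0.64302 − 0.01282·(0.64302 − 0.50000) / (0.01282 − (-0.27608)) = 0.64302 − (0.00183)/(0.28890) = 0.63667

0.643, 0.637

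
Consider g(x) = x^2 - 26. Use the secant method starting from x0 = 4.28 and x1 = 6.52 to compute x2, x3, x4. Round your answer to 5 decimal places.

4.99126, 5.08572, 5.09916

g(4.28) = -7.6816000, g(6.52) = 16.5104000
x2 = 6.5200000 − 16.5104000·(6.5200000 − 4.2800000) / (16.5104000 − (-7.6816000)) = 6.5200000 − (36.9832960)/(24.1920000) = 4.9912593
g(4.9912593) = -1.0873310
x3 = 4.9912593 − (-1.0873310)·(4.9912593 − 6.5200000) / (-1.0873310 − 16.5104000) = 4.9912593 − (1.6622472)/(-17.5977310) = 5.0857173
g(5.0857173) = -0.1354795
x4 = 5.0857173 − (-0.1354795)·(5.0857173 − 4.9912593) / (-0.1354795 − (-1.0873310)) = 5.0857173 − (-0.0127971)/(0.9518515) = 5.0991618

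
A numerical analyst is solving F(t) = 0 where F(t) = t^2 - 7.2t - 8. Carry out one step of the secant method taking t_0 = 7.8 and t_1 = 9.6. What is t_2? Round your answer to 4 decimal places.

F(7.8) = -3.320000, F(9.6) = 15.040000
t_2 = 9.600000 − 15.040000·(9.600000 − 7.800000) / (15.040000 − (-3.320000)) = 9.600000 − (27.072000)/(18.360000) = 8.125490

8.1255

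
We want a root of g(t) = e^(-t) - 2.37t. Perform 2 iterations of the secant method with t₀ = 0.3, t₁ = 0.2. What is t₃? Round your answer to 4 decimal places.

g(0.3) = 0.029818, g(0.2) = 0.344731
t₂ = 0.200000 − 0.344731·(0.200000 − 0.300000) / (0.344731 − 0.029818) = 0.200000 − (-0.034473)/(0.314913) = 0.309469
g(0.309469) = 0.000396
t₃ = 0.309469 − 0.000396·(0.309469 − 0.200000) / (0.000396 − 0.344731) = 0.309469 − (0.000043)/(-0.344335) = 0.309595

0.3096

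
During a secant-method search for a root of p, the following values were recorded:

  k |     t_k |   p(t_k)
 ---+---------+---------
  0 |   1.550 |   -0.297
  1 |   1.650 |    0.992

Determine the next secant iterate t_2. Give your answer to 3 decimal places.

t_2 = 1.650 − 0.992·(1.650 − 1.550) / (0.992 − (-0.297))
   = 1.650 − (0.09920)/(1.28900) = 1.57304

1.573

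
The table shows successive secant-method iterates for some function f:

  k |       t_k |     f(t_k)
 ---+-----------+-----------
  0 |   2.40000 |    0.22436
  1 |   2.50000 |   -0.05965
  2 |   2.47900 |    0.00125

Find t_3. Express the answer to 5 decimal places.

t_3 = 2.47900 − 0.00125·(2.47900 − 2.50000) / (0.00125 − (-0.05965))
   = 2.47900 − (-0.0000262)/(0.0609000) = 2.4794310

2.47943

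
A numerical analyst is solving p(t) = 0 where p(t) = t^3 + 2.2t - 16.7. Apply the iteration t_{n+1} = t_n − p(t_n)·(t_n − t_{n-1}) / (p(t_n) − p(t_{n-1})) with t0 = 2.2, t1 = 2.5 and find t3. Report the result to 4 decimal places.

p(2.2) = -1.212000, p(2.5) = 4.425000
t2 = 2.500000 − 4.425000·(2.500000 − 2.200000) / (4.425000 − (-1.212000)) = 2.500000 − (1.327500)/(5.637000) = 2.264502
p(2.264502) = -0.105792
t3 = 2.264502 − (-0.105792)·(2.264502 − 2.500000) / (-0.105792 − 4.425000) = 2.264502 − (0.024914)/(-4.530792) = 2.270001

2.2700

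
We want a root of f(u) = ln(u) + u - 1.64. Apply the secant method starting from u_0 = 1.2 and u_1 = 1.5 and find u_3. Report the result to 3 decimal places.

1.344

f(1.2) = -0.25768, f(1.5) = 0.26547
u_2 = 1.50000 − 0.26547·(1.50000 − 1.20000) / (0.26547 − (-0.25768)) = 1.50000 − (0.07964)/(0.52314) = 1.34777
f(1.34777) = 0.00622
u_3 = 1.34777 − 0.00622·(1.34777 − 1.50000) / (0.00622 − 0.26547) = 1.34777 − (-0.00095)/(-0.25925) = 1.34412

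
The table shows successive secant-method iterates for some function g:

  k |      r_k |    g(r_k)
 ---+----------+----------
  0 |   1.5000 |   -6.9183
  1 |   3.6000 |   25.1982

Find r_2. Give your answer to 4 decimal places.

r_2 = 3.6000 − 25.1982·(3.6000 − 1.5000) / (25.1982 − (-6.9183))
   = 3.6000 − (52.916220)/(32.116500) = 1.952367

1.9524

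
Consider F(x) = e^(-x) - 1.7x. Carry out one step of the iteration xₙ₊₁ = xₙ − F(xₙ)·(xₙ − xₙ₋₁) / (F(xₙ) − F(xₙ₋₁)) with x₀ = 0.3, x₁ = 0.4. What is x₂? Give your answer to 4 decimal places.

0.3960

F(0.3) = 0.230818, F(0.4) = -0.009680
x₂ = 0.400000 − (-0.009680)·(0.400000 − 0.300000) / (-0.009680 − 0.230818) = 0.400000 − (-0.000968)/(-0.240498) = 0.395975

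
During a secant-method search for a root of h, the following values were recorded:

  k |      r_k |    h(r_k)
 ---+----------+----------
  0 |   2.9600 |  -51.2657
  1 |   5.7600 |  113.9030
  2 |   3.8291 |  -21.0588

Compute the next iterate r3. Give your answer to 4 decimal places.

4.1304

r3 = 3.8291 − (-21.0588)·(3.8291 − 5.7600) / (-21.0588 − 113.9030)
   = 3.8291 − (40.662437)/(-134.961800) = 4.130388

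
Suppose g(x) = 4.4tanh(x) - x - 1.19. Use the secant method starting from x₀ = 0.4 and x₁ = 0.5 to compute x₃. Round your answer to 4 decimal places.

0.3710

g(0.4) = 0.081775, g(0.5) = 0.343315
x₂ = 0.500000 − 0.343315·(0.500000 − 0.400000) / (0.343315 − 0.081775) = 0.500000 − (0.034332)/(0.261540) = 0.368733
g(0.368733) = -0.006048
x₃ = 0.368733 − (-0.006048)·(0.368733 − 0.500000) / (-0.006048 − 0.343315) = 0.368733 − (0.000794)/(-0.349363) = 0.371005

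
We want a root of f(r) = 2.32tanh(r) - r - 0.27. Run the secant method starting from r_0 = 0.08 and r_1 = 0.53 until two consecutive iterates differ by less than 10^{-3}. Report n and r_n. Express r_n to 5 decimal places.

f(0.08) = -0.1647949, f(0.53) = 0.3260841
r_2 = 0.5300000 − 0.3260841·(0.4500000)/(0.4908791) = 0.2310713;  |Δ| = 0.2989287
f(0.2310713) = 0.0256723
r_3 = 0.2310713 − 0.0256723·(-0.2989287)/(-0.3004118) = 0.2055257;  |Δ| = 0.0255456
f(0.2055257) = -0.0053083
r_4 = 0.2055257 − (-0.0053083)·(-0.0255456)/(-0.0309806) = 0.2099027;  |Δ| = 0.0043770
f(0.2099027) = 0.0000436
r_5 = 0.2099027 − 0.0000436·(0.0043770)/(0.0053519) = 0.2098671;  |Δ| = 0.0000356
|r_5 − r_4| = 0.0000356 < 10^{-3}

n = 5, r_n = 0.20987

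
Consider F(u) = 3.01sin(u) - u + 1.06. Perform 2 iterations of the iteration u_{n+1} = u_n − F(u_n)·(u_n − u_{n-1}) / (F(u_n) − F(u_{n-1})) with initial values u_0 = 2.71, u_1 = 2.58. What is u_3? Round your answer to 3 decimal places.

2.603

F(2.71) = -0.39086, F(2.58) = 0.08293
u_2 = 2.58000 − 0.08293·(2.58000 − 2.71000) / (0.08293 − (-0.39086)) = 2.58000 − (-0.01078)/(0.47379) = 2.60275
F(2.60275) = 0.00179
u_3 = 2.60275 − 0.00179·(2.60275 − 2.58000) / (0.00179 − 0.08293) = 2.60275 − (0.00004)/(-0.08114) = 2.60326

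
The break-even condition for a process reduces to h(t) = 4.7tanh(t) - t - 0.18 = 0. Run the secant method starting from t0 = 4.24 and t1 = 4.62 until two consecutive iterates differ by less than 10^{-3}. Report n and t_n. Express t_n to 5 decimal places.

h(4.24) = 0.2780492, h(4.62) = -0.1009124
t2 = 4.6200000 − (-0.1009124)·(0.3800000)/(-0.3789616) = 4.5188110;  |Δ| = 0.1011890
h(4.5188110) = 0.0000719
t3 = 4.5188110 − 0.0000719·(-0.1011890)/(0.1009843) = 4.5188831;  |Δ| = 0.0000720
|t3 − t2| = 0.0000720 < 10^{-3}

n = 3, t_n = 4.51888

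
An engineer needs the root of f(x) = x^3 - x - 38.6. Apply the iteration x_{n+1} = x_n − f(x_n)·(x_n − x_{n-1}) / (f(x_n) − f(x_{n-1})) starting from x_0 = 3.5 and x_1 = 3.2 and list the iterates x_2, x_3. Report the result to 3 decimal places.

3.476, 3.478

f(3.5) = 0.77500, f(3.2) = -9.03200
x_2 = 3.20000 − (-9.03200)·(3.20000 − 3.50000) / (-9.03200 − 0.77500) = 3.20000 − (2.70960)/(-9.80700) = 3.47629
f(3.47629) = -0.06666
x_3 = 3.47629 − (-0.06666)·(3.47629 − 3.20000) / (-0.06666 − (-9.03200)) = 3.47629 − (-0.01842)/(8.96534) = 3.47835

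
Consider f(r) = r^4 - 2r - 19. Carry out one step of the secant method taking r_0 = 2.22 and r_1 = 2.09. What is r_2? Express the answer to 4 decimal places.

2.1977

f(2.22) = 0.849127, f(2.09) = -4.099702
r_2 = 2.090000 − (-4.099702)·(2.090000 − 2.220000) / (-4.099702 − 0.849127) = 2.090000 − (0.532961)/(-4.948829) = 2.197694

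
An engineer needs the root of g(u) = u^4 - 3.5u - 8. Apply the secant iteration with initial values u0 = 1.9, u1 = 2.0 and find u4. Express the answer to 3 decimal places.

g(1.9) = -1.61790, g(2.0) = 1.00000
u2 = 2.00000 − 1.00000·(2.00000 − 1.90000) / (1.00000 − (-1.61790)) = 2.00000 − (0.10000)/(2.61790) = 1.96180
g(1.96180) = -0.05408
u3 = 1.96180 − (-0.05408)·(1.96180 − 2.00000) / (-0.05408 − 1.00000) = 1.96180 − (0.00207)/(-1.05408) = 1.96376
g(1.96376) = -0.00166
u4 = 1.96376 − (-0.00166)·(1.96376 − 1.96180) / (-0.00166 − (-0.05408)) = 1.96376 − (0.00000)/(0.05242) = 1.96382

1.964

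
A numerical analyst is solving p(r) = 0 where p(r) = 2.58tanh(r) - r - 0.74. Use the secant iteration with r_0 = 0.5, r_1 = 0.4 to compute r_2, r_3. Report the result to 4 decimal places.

p(0.5) = -0.047738, p(0.4) = -0.159732
r_2 = 0.400000 − (-0.159732)·(0.400000 − 0.500000) / (-0.159732 − (-0.047738)) = 0.400000 − (0.015973)/(-0.111994) = 0.542625
p(0.542625) = -0.005596
r_3 = 0.542625 − (-0.005596)·(0.542625 − 0.400000) / (-0.005596 − (-0.159732)) = 0.542625 − (-0.000798)/(0.154136) = 0.547803

0.5426, 0.5478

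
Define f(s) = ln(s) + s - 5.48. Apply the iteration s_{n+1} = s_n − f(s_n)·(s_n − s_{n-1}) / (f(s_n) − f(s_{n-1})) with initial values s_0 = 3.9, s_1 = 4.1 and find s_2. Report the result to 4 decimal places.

4.0752

f(3.9) = -0.219023, f(4.1) = 0.030987
s_2 = 4.100000 − 0.030987·(4.100000 − 3.900000) / (0.030987 − (-0.219023)) = 4.100000 − (0.006197)/(0.250010) = 4.075211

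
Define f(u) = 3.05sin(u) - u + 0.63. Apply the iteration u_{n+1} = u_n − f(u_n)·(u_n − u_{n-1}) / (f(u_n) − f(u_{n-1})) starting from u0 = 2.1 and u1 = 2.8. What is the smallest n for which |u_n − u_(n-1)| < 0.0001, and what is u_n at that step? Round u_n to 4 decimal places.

f(2.1) = 1.162789, f(2.8) = -1.148286
u2 = 2.800000 − (-1.148286)·(0.700000)/(-2.311075) = 2.452196;  |Δ| = 0.347804
f(2.452196) = 0.117822
u3 = 2.452196 − 0.117822·(-0.347804)/(1.266108) = 2.484562;  |Δ| = 0.032366
f(2.484562) = 0.008281
u4 = 2.484562 − 0.008281·(0.032366)/(-0.109541) = 2.487009;  |Δ| = 0.002447
f(2.487009) = -0.000080
u5 = 2.487009 − (-0.000080)·(0.002447)/(-0.008361) = 2.486985;  |Δ| = 0.000024
|u5 − u4| = 0.000024 < 0.0001

n = 5, u_n = 2.4870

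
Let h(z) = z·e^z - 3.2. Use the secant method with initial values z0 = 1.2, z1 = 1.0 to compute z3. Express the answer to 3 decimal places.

1.084

h(1.2) = 0.78414, h(1.0) = -0.48172
z2 = 1.00000 − (-0.48172)·(1.00000 − 1.20000) / (-0.48172 − 0.78414) = 1.00000 − (0.09634)/(-1.26586) = 1.07611
h(1.07611) = -0.04351
z3 = 1.07611 − (-0.04351)·(1.07611 − 1.00000) / (-0.04351 − (-0.48172)) = 1.07611 − (-0.00331)/(0.43821) = 1.08367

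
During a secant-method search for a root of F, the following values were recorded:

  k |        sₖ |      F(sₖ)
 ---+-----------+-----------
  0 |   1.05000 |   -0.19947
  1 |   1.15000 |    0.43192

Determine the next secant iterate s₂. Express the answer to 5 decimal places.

s₂ = 1.15000 − 0.43192·(1.15000 − 1.05000) / (0.43192 − (-0.19947))
   = 1.15000 − (0.0431920)/(0.6313900) = 1.0815922

1.08159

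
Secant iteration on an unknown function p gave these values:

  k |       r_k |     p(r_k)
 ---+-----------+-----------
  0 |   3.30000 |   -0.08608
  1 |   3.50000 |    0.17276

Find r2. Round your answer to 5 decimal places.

r2 = 3.50000 − 0.17276·(3.50000 − 3.30000) / (0.17276 − (-0.08608))
   = 3.50000 − (0.0345520)/(0.2588400) = 3.3665121

3.36651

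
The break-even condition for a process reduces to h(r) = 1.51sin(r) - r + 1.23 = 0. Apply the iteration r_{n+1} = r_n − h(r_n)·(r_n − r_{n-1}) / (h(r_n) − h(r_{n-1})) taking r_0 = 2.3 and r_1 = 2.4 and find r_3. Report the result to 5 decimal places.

2.32770

h(2.3) = 0.0560149, h(2.4) = -0.1500506
r_2 = 2.4000000 − (-0.1500506)·(2.4000000 − 2.3000000) / (-0.1500506 − 0.0560149) = 2.4000000 − (-0.0150051)/(-0.2060655) = 2.3271830
h(2.3271830) = 0.0010710
r_3 = 2.3271830 − 0.0010710·(2.3271830 − 2.4000000) / (0.0010710 − (-0.1500506)) = 2.3271830 − (-0.0000780)/(0.1511216) = 2.3276991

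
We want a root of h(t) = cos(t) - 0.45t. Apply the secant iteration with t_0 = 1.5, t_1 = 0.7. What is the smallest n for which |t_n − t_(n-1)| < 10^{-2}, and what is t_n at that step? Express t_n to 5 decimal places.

n = 4, t_n = 1.06895

h(1.5) = -0.6042628, h(0.7) = 0.4498422
t_2 = 0.7000000 − 0.4498422·(-0.8000000)/(1.0541050) = 1.0414022;  |Δ| = 0.3414022
h(1.0414022) = 0.0363795
t_3 = 1.0414022 − 0.0363795·(0.3414022)/(-0.4134627) = 1.0714413;  |Δ| = 0.0300391
h(1.0714413) = -0.0032892
t_4 = 1.0714413 − (-0.0032892)·(0.0300391)/(-0.0396687) = 1.0689506;  |Δ| = 0.0024907
|t_4 − t_3| = 0.0024907 < 10^{-2}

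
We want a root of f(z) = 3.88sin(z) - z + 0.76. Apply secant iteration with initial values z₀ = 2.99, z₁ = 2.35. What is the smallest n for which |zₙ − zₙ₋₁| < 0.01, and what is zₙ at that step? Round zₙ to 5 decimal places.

f(2.99) = -1.6440707, f(2.35) = 1.1705166
z₂ = 2.3500000 − 1.1705166·(-0.6400000)/(2.8145873) = 2.6161600;  |Δ| = 0.2661600
f(2.6161600) = 0.0899988
z₃ = 2.6161600 − 0.0899988·(0.2661600)/(-1.0805178) = 2.6383291;  |Δ| = 0.0221691
f(2.6383291) = -0.0070555
z₄ = 2.6383291 − (-0.0070555)·(0.0221691)/(-0.0970542) = 2.6367175;  |Δ| = 0.0016116
|z₄ − z₃| = 0.0016116 < 0.01

n = 4, zₙ = 2.63672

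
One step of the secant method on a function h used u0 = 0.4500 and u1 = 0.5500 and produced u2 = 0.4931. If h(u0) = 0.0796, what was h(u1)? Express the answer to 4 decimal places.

-0.1051

The secant line through (0.4500, 0.0796) and (0.5500, h(u1)) crosses zero at u2 = 0.4931.
So (0.4500, 0.0796), (0.5500, h(u1)), (0.4931, 0) are collinear:
h(u1) = 0.0796 · (0.5500 − 0.4931) / (0.4500 − 0.4931) = 0.0796 · (0.056900)/(-0.043100) = -0.105087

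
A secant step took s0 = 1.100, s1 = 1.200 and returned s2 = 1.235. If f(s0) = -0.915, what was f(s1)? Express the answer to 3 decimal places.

-0.237

The secant line through (1.100, -0.915) and (1.200, f(s1)) crosses zero at s2 = 1.235.
So (1.100, -0.915), (1.200, f(s1)), (1.235, 0) are collinear:
f(s1) = -0.915 · (1.200 − 1.235) / (1.100 − 1.235) = -0.915 · (-0.03500)/(-0.13500) = -0.23722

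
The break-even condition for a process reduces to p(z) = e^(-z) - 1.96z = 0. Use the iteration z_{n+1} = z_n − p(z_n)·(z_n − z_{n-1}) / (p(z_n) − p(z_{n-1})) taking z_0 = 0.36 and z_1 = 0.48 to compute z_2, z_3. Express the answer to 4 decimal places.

p(0.36) = -0.007924, p(0.48) = -0.322017
z_2 = 0.480000 − (-0.322017)·(0.480000 − 0.360000) / (-0.322017 − (-0.007924)) = 0.480000 − (-0.038642)/(-0.314093) = 0.356973
p(0.356973) = 0.000125
z_3 = 0.356973 − 0.000125·(0.356973 − 0.480000) / (0.000125 − (-0.322017)) = 0.356973 − (-0.000015)/(0.322142) = 0.357020

0.3570, 0.3570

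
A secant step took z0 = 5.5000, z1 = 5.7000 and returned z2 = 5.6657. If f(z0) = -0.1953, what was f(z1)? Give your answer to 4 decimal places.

0.0404

The secant line through (5.5000, -0.1953) and (5.7000, f(z1)) crosses zero at z2 = 5.6657.
So (5.5000, -0.1953), (5.7000, f(z1)), (5.6657, 0) are collinear:
f(z1) = -0.1953 · (5.7000 − 5.6657) / (5.5000 − 5.6657) = -0.1953 · (0.034300)/(-0.165700) = 0.040427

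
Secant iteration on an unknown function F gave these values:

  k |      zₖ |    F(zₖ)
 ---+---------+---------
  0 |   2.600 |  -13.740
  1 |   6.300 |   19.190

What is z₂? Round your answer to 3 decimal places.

4.144

z₂ = 6.300 − 19.190·(6.300 − 2.600) / (19.190 − (-13.740))
   = 6.300 − (71.00300)/(32.93000) = 4.14382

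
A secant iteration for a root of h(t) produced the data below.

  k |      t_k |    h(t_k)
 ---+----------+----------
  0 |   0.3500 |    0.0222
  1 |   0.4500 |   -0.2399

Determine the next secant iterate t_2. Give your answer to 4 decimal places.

t_2 = 0.4500 − (-0.2399)·(0.4500 − 0.3500) / (-0.2399 − 0.0222)
   = 0.4500 − (-0.023990)/(-0.262100) = 0.358470

0.3585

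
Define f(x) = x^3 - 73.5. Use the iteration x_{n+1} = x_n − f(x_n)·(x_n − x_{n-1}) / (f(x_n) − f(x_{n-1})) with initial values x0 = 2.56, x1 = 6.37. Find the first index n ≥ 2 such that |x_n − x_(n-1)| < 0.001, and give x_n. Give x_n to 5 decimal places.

f(2.56) = -56.7227840, f(6.37) = 184.9748530
x2 = 6.3700000 − 184.9748530·(3.8100000)/(241.6976370) = 3.4541494;  |Δ| = 2.9158506
f(3.4541494) = -32.2880306
x3 = 3.4541494 − (-32.2880306)·(-2.9158506)/(-217.2628836) = 3.8874820;  |Δ| = 0.4333325
f(3.8874820) = -14.7503669
x4 = 3.8874820 − (-14.7503669)·(0.4333325)/(17.5376637) = 4.2519440;  |Δ| = 0.3644621
f(4.2519440) = 3.3710163
x5 = 4.2519440 − 3.3710163·(0.3644621)/(18.1213831) = 4.1841453;  |Δ| = 0.0677988
f(4.1841453) = -0.2478690
x6 = 4.1841453 − (-0.2478690)·(-0.0677988)/(-3.6188853) = 4.1887890;  |Δ| = 0.0046438
f(4.1887890) = -0.0037026
x7 = 4.1887890 − (-0.0037026)·(0.0046438)/(0.2441665) = 4.1888594;  |Δ| = 0.0000704
|x7 − x6| = 0.0000704 < 0.001

n = 7, x_n = 4.18886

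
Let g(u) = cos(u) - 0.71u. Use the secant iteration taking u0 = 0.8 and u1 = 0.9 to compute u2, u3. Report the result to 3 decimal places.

g(0.8) = 0.12871, g(0.9) = -0.01739
u2 = 0.90000 − (-0.01739)·(0.90000 − 0.80000) / (-0.01739 − 0.12871) = 0.90000 − (-0.00174)/(-0.14610) = 0.88810
g(0.88810) = 0.00034
u3 = 0.88810 − 0.00034·(0.88810 − 0.90000) / (0.00034 − (-0.01739)) = 0.88810 − (0.00000)/(0.01773) = 0.88833

0.888, 0.888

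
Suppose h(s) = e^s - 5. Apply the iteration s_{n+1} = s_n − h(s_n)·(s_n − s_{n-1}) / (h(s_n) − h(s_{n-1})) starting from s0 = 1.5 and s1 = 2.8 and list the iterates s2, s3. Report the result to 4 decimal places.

h(1.5) = -0.518311, h(2.8) = 11.444647
s2 = 2.800000 − 11.444647·(2.800000 − 1.500000) / (11.444647 − (-0.518311)) = 2.800000 − (14.878041)/(11.962958) = 1.556324
h(1.556324) = -0.258639
s3 = 1.556324 − (-0.258639)·(1.556324 − 2.800000) / (-0.258639 − 11.444647) = 1.556324 − (0.321663)/(-11.703286) = 1.583809

1.5563, 1.5838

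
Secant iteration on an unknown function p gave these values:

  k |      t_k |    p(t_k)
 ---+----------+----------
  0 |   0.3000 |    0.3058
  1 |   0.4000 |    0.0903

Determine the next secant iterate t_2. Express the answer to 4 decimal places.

t_2 = 0.4000 − 0.0903·(0.4000 − 0.3000) / (0.0903 − 0.3058)
   = 0.4000 − (0.009030)/(-0.215500) = 0.441903

0.4419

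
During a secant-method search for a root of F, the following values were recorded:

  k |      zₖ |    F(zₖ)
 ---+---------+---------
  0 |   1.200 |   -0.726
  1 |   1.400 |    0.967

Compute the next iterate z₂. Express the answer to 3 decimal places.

1.286

z₂ = 1.400 − 0.967·(1.400 − 1.200) / (0.967 − (-0.726))
   = 1.400 − (0.19340)/(1.69300) = 1.28576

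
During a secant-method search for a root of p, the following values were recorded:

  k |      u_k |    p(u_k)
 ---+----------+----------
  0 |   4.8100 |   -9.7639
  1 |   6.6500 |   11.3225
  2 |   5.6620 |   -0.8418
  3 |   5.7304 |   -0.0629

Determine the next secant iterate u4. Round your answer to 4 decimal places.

u4 = 5.7304 − (-0.0629)·(5.7304 − 5.6620) / (-0.0629 − (-0.8418))
   = 5.7304 − (-0.004302)/(0.778900) = 5.735924

5.7359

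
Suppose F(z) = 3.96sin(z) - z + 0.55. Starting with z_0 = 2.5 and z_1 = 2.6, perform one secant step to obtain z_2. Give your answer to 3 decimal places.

F(2.5) = 0.41995, F(2.6) = -0.00861
z_2 = 2.60000 − (-0.00861)·(2.60000 − 2.50000) / (-0.00861 − 0.41995) = 2.60000 − (-0.00086)/(-0.42856) = 2.59799

2.598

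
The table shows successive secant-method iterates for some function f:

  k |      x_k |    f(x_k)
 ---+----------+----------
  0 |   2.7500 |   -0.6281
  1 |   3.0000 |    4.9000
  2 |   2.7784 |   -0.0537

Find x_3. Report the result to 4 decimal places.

x_3 = 2.7784 − (-0.0537)·(2.7784 − 3.0000) / (-0.0537 − 4.9000)
   = 2.7784 − (0.011900)/(-4.953700) = 2.780802

2.7808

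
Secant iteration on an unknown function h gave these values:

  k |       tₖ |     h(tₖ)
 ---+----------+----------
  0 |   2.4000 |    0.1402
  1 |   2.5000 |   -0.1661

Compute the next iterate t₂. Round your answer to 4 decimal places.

2.4458

t₂ = 2.5000 − (-0.1661)·(2.5000 − 2.4000) / (-0.1661 − 0.1402)
   = 2.5000 − (-0.016610)/(-0.306300) = 2.445772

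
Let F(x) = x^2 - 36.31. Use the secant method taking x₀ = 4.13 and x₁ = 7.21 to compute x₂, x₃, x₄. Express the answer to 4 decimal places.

5.8278, 6.0078, 6.0261

F(4.13) = -19.253100, F(7.21) = 15.674100
x₂ = 7.210000 − 15.674100·(7.210000 − 4.130000) / (15.674100 − (-19.253100)) = 7.210000 − (48.276228)/(34.927200) = 5.827804
F(5.827804) = -2.346698
x₃ = 5.827804 − (-2.346698)·(5.827804 − 7.210000) / (-2.346698 − 15.674100) = 5.827804 − (3.243596)/(-18.020798) = 6.007796
F(6.007796) = -0.216387
x₄ = 6.007796 − (-0.216387)·(6.007796 − 5.827804) / (-0.216387 − (-2.346698)) = 6.007796 − (-0.038948)/(2.130311) = 6.026079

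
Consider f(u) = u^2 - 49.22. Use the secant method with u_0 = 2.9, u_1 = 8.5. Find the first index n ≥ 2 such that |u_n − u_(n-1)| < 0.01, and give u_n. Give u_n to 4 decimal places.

n = 5, u_n = 7.0157

f(2.9) = -40.810000, f(8.5) = 23.030000
u_2 = 8.500000 − 23.030000·(5.600000)/(63.840000) = 6.479825;  |Δ| = 2.020175
f(6.479825) = -7.231874
u_3 = 6.479825 − (-7.231874)·(-2.020175)/(-30.261874) = 6.962599;  |Δ| = 0.482774
f(6.962599) = -0.742218
u_4 = 6.962599 − (-0.742218)·(0.482774)/(6.489656) = 7.017813;  |Δ| = 0.055215
f(7.017813) = 0.029705
u_5 = 7.017813 − 0.029705·(0.055215)/(0.771923) = 7.015689;  |Δ| = 0.002125
|u_5 − u_4| = 0.002125 < 0.01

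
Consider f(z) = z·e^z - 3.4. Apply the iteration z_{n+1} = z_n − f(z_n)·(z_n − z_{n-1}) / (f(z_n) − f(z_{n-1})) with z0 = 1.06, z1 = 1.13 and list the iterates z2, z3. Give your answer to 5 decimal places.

f(1.06) = -0.3404468, f(1.13) = 0.0980918
z2 = 1.1300000 − 0.0980918·(1.1300000 − 1.0600000) / (0.0980918 − (-0.3404468)) = 1.1300000 − (0.0068664)/(0.4385386) = 1.1143425
f(1.1143425) = -0.0039704
z3 = 1.1143425 − (-0.0039704)·(1.1143425 − 1.1300000) / (-0.0039704 − 0.0980918) = 1.1143425 − (0.0000622)/(-0.1020622) = 1.1149516

1.11434, 1.11495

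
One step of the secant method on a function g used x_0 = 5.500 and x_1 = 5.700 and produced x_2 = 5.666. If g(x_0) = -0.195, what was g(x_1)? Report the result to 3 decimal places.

The secant line through (5.500, -0.195) and (5.700, g(x_1)) crosses zero at x_2 = 5.666.
So (5.500, -0.195), (5.700, g(x_1)), (5.666, 0) are collinear:
g(x_1) = -0.195 · (5.700 − 5.666) / (5.500 − 5.666) = -0.195 · (0.03400)/(-0.16600) = 0.03994

0.040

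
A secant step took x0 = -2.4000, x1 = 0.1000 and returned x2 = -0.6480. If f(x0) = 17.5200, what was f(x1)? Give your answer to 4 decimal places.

-7.4800

The secant line through (-2.4000, 17.5200) and (0.1000, f(x1)) crosses zero at x2 = -0.6480.
So (-2.4000, 17.5200), (0.1000, f(x1)), (-0.6480, 0) are collinear:
f(x1) = 17.5200 · (0.1000 − (-0.6480)) / (-2.4000 − (-0.6480)) = 17.5200 · (0.748000)/(-1.752000) = -7.480000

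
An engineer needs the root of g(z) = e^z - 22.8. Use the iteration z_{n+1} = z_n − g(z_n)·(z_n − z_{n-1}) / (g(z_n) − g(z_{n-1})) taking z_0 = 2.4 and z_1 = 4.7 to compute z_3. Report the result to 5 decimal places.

2.85010

g(2.4) = -11.7768236, g(4.7) = 87.1471725
z_2 = 4.7000000 − 87.1471725·(4.7000000 − 2.4000000) / (87.1471725 − (-11.7768236)) = 4.7000000 − (200.4384966)/(98.9239961) = 2.6738132
g(2.6738132) = -8.3048634
z_3 = 2.6738132 − (-8.3048634)·(2.6738132 − 4.7000000) / (-8.3048634 − 87.1471725) = 2.6738132 − (16.8272048)/(-95.4520359) = 2.8501028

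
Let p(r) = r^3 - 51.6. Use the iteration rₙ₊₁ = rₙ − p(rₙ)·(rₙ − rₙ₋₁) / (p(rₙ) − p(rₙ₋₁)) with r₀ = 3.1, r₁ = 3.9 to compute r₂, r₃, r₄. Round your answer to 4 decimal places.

3.6909, 3.7214, 3.7229

p(3.1) = -21.809000, p(3.9) = 7.719000
r₂ = 3.900000 − 7.719000·(3.900000 − 3.100000) / (7.719000 − (-21.809000)) = 3.900000 − (6.175200)/(29.528000) = 3.690870
p(3.690870) = -1.321058
r₃ = 3.690870 − (-1.321058)·(3.690870 − 3.900000) / (-1.321058 − 7.719000) = 3.690870 − (0.276273)/(-9.040058) = 3.721431
p(3.721431) = -0.061734
r₄ = 3.721431 − (-0.061734)·(3.721431 − 3.690870) / (-0.061734 − (-1.321058)) = 3.721431 − (-0.001887)/(1.259323) = 3.722929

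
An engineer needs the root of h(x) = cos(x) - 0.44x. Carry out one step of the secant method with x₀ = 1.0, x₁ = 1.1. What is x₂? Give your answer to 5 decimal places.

h(1.0) = 0.1003023, h(1.1) = -0.0304039
x₂ = 1.1000000 − (-0.0304039)·(1.1000000 − 1.0000000) / (-0.0304039 − 0.1003023) = 1.1000000 − (-0.0030404)/(-0.1307062) = 1.0767388

1.07674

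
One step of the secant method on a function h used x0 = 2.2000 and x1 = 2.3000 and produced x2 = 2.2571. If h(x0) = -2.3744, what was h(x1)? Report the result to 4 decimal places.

1.7839

The secant line through (2.2000, -2.3744) and (2.3000, h(x1)) crosses zero at x2 = 2.2571.
So (2.2000, -2.3744), (2.3000, h(x1)), (2.2571, 0) are collinear:
h(x1) = -2.3744 · (2.3000 − 2.2571) / (2.2000 − 2.2571) = -2.3744 · (0.042900)/(-0.057100) = 1.783919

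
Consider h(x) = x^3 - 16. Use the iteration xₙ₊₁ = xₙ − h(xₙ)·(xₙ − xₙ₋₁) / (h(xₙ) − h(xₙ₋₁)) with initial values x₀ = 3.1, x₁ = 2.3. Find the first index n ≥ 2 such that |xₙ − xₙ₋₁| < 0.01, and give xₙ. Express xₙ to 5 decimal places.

h(3.1) = 13.7910000, h(2.3) = -3.8330000
x₂ = 2.3000000 − (-3.8330000)·(-0.8000000)/(-17.6240000) = 2.4739900;  |Δ| = 0.1739900
h(2.4739900) = -0.8576309
x₃ = 2.4739900 − (-0.8576309)·(0.1739900)/(2.9753691) = 2.5241415;  |Δ| = 0.0501515
h(2.5241415) = 0.0820385
x₄ = 2.5241415 − 0.0820385·(0.0501515)/(0.9396695) = 2.5197630;  |Δ| = 0.0043785
|x₄ − x₃| = 0.0043785 < 0.01

n = 4, xₙ = 2.51976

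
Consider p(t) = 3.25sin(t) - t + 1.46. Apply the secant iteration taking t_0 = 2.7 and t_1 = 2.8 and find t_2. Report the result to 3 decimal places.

2.737

p(2.7) = 0.14898, p(2.8) = -0.25129
t_2 = 2.80000 − (-0.25129)·(2.80000 − 2.70000) / (-0.25129 − 0.14898) = 2.80000 − (-0.02513)/(-0.40027) = 2.73722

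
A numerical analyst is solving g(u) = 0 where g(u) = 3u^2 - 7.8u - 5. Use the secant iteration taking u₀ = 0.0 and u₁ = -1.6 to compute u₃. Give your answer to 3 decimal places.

-0.501

g(0.0) = -5.00000, g(-1.6) = 15.16000
u₂ = -1.60000 − 15.16000·(-1.60000 − 0.00000) / (15.16000 − (-5.00000)) = -1.60000 − (-24.25600)/(20.16000) = -0.39683
g(-0.39683) = -1.43235
u₃ = -0.39683 − (-1.43235)·(-0.39683 − (-1.60000)) / (-1.43235 − 15.16000) = -0.39683 − (-1.72337)/(-16.59235) = -0.50069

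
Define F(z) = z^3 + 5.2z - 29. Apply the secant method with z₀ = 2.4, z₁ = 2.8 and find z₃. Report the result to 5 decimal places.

F(2.4) = -2.6960000, F(2.8) = 7.5120000
z₂ = 2.8000000 − 7.5120000·(2.8000000 − 2.4000000) / (7.5120000 − (-2.6960000)) = 2.8000000 − (3.0048000)/(10.2080000) = 2.5056426
F(2.5056426) = -0.2396200
z₃ = 2.5056426 − (-0.2396200)·(2.5056426 − 2.8000000) / (-0.2396200 − 7.5120000) = 2.5056426 − (0.0705339)/(-7.7516200) = 2.5147419

2.51474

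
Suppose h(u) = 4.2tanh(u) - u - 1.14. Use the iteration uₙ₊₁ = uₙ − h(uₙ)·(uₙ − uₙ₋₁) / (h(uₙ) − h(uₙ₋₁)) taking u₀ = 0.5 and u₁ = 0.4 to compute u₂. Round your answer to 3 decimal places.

h(0.5) = 0.30089, h(0.4) = 0.05579
u₂ = 0.40000 − 0.05579·(0.40000 − 0.50000) / (0.05579 − 0.30089) = 0.40000 − (-0.00558)/(-0.24511) = 0.37724

0.377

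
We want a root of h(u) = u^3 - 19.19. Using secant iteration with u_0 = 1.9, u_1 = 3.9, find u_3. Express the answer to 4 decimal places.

2.5655

h(1.9) = -12.331000, h(3.9) = 40.129000
u_2 = 3.900000 − 40.129000·(3.900000 − 1.900000) / (40.129000 − (-12.331000)) = 3.900000 − (80.258000)/(52.460000) = 2.370111
h(2.370111) = -5.876084
u_3 = 2.370111 − (-5.876084)·(2.370111 − 3.900000) / (-5.876084 − 40.129000) = 2.370111 − (8.989759)/(-46.005084) = 2.565519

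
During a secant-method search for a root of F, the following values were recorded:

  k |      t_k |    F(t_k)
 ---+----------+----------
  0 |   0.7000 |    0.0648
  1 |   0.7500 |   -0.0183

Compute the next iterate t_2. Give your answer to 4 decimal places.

t_2 = 0.7500 − (-0.0183)·(0.7500 − 0.7000) / (-0.0183 − 0.0648)
   = 0.7500 − (-0.000915)/(-0.083100) = 0.738989

0.7390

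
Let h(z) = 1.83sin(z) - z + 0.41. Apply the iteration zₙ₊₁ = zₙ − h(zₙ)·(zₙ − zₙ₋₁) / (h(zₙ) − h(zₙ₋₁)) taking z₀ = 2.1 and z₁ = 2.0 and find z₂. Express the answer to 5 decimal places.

h(2.1) = -0.1103269, h(2.0) = 0.0740143
z₂ = 2.0000000 − 0.0740143·(2.0000000 − 2.1000000) / (0.0740143 − (-0.1103269)) = 2.0000000 − (-0.0074014)/(0.1843412) = 2.0401507

2.04015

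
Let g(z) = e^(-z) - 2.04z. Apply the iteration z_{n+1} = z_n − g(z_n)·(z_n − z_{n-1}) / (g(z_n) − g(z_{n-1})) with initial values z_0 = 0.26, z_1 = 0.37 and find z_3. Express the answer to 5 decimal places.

0.34661

g(0.26) = 0.2406516, g(0.37) = -0.0640657
z_2 = 0.3700000 − (-0.0640657)·(0.3700000 − 0.2600000) / (-0.0640657 − 0.2406516) = 0.3700000 − (-0.0070472)/(-0.3047173) = 0.3468729
g(0.3468729) = -0.0007256
z_3 = 0.3468729 − (-0.0007256)·(0.3468729 − 0.3700000) / (-0.0007256 − (-0.0640657)) = 0.3468729 − (0.0000168)/(0.0633401) = 0.3466080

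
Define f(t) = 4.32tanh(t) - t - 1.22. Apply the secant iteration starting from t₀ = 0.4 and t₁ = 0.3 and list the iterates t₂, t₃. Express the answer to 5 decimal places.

f(0.4) = 0.0213795, f(0.3) = -0.2615295
t₂ = 0.3000000 − (-0.2615295)·(0.3000000 − 0.4000000) / (-0.2615295 − 0.0213795) = 0.3000000 − (0.0261530)/(-0.2829090) = 0.3924430
f(0.3924430) = 0.0009231
t₃ = 0.3924430 − 0.0009231·(0.3924430 − 0.3000000) / (0.0009231 − (-0.2615295)) = 0.3924430 − (0.0000853)/(0.2624527) = 0.3921178

0.39244, 0.39212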